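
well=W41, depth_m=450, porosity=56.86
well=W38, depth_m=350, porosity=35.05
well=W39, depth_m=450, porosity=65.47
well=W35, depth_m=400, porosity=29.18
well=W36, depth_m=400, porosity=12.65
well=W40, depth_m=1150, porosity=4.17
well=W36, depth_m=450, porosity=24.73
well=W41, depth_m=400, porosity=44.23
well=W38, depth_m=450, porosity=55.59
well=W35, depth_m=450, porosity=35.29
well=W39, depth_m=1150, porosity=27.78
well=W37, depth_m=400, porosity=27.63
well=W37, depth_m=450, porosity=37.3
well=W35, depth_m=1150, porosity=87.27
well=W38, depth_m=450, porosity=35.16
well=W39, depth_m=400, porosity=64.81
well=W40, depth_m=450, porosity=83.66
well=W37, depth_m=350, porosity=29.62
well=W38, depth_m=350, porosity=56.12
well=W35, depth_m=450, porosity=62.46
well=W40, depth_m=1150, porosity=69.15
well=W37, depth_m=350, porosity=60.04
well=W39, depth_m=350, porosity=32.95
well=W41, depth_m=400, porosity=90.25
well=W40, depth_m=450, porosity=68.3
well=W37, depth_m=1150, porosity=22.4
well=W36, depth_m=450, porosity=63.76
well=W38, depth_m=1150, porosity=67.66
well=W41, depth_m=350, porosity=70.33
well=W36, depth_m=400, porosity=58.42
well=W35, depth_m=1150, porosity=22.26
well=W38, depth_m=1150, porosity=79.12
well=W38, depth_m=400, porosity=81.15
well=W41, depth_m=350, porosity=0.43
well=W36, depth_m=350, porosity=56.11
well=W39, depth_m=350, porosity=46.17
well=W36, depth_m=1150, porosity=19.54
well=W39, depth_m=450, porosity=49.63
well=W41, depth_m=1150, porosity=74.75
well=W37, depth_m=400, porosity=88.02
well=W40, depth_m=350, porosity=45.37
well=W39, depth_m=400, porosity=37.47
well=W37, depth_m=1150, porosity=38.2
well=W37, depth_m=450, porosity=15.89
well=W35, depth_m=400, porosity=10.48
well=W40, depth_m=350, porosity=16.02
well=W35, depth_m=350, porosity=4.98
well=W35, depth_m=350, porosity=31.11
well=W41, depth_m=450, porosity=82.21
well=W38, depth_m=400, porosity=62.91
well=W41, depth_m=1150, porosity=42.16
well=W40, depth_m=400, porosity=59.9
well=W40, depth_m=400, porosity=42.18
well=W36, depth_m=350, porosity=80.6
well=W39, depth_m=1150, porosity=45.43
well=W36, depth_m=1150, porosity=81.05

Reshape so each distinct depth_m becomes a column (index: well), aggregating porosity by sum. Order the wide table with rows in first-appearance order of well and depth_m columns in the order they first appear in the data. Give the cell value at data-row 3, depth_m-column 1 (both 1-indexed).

With rows in first-appearance order of well, row 3 is well=W39. depth_m columns in first-appearance order: 450, 350, 400, 1150; column 1 is 450.
Long rows with well=W39, depth_m=450: 65.47 + 49.63 = 115.10.

115.10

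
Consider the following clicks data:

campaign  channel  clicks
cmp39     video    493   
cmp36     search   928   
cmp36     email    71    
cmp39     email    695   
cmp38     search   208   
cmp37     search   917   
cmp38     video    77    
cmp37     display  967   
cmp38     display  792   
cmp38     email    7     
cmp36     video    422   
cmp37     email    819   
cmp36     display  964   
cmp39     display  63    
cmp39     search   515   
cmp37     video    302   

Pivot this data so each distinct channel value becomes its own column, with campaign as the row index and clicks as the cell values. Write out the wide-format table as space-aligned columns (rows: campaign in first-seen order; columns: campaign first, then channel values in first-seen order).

Columns: campaign plus the 4 distinct channel values (video, search, email, display).
For example, row cmp39 column video takes clicks=493 from the long row (cmp39, video).

campaign  video  search  email  display
cmp39     493    515     695    63     
cmp36     422    928     71     964    
cmp38     77     208     7      792    
cmp37     302    917     819    967    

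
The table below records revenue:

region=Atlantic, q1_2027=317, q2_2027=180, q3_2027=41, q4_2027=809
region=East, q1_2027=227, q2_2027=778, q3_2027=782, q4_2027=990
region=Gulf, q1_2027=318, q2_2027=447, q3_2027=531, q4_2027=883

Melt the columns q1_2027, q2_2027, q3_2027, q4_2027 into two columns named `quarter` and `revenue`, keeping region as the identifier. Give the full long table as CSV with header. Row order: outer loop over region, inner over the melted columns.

region,quarter,revenue
Atlantic,q1_2027,317
Atlantic,q2_2027,180
Atlantic,q3_2027,41
Atlantic,q4_2027,809
East,q1_2027,227
East,q2_2027,778
East,q3_2027,782
East,q4_2027,990
Gulf,q1_2027,318
Gulf,q2_2027,447
Gulf,q3_2027,531
Gulf,q4_2027,883

Each (region, column) pair becomes one row: 3 × 4 = 12 rows.
For example, (Atlantic, q1_2027) → revenue=317.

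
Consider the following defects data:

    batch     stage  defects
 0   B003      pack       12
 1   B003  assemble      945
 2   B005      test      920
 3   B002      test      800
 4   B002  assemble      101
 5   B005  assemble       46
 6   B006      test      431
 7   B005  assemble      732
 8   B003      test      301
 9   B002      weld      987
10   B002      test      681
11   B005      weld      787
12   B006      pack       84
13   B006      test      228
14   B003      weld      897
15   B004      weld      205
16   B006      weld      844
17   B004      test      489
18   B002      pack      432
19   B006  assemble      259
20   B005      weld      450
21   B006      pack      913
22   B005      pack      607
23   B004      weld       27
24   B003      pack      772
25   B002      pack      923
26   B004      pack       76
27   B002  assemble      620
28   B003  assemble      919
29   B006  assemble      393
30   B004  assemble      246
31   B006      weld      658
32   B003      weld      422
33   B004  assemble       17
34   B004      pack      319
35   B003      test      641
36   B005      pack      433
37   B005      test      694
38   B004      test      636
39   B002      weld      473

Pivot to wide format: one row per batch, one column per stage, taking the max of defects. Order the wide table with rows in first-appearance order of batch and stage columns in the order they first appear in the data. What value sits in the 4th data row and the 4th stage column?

With rows in first-appearance order of batch, row 4 is batch=B006. stage columns in first-appearance order: pack, assemble, test, weld; column 4 is weld.
Long rows with batch=B006, stage=weld: max(844, 658) = 844.

844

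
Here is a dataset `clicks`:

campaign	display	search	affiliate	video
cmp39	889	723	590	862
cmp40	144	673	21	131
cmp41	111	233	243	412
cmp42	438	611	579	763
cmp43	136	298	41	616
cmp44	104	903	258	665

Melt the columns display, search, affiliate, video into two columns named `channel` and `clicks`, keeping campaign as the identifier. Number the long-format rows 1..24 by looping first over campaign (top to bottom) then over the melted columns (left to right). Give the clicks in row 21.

24 rows total (6 × 4). Row 21: index ⌊(21-1)/4⌋ = 5 into campaign → cmp44; (21-1) mod 4 = 0 into the melted columns → display.
So row 21 is (cmp44, display, 104); clicks = 104.

104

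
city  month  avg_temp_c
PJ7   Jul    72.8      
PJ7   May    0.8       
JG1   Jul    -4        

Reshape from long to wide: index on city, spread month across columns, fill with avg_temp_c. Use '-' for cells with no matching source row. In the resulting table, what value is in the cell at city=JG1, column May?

-

No long-format row has city=JG1 and month=May, so the cell is -.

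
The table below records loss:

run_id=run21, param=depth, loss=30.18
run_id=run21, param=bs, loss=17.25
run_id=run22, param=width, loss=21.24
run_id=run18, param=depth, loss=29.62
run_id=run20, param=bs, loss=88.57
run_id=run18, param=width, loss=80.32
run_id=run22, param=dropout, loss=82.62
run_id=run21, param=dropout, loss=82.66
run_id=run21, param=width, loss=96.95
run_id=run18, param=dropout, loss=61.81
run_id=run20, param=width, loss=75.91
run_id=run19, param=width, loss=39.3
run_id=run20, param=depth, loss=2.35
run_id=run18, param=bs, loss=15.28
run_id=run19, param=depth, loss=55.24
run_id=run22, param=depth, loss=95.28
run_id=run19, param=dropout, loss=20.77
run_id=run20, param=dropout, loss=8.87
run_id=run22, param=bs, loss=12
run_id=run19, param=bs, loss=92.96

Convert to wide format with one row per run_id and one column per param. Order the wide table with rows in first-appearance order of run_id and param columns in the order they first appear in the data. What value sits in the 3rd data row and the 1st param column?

With rows in first-appearance order of run_id, row 3 is run_id=run18. param columns in first-appearance order: depth, bs, width, dropout; column 1 is depth.
Long rows with run_id=run18, param=depth: loss = 29.62.

29.62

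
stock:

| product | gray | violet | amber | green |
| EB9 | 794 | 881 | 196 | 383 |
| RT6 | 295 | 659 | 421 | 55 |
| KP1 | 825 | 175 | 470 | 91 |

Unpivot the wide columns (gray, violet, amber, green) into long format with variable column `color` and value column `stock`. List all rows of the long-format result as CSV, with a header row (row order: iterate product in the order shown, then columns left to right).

product,color,stock
EB9,gray,794
EB9,violet,881
EB9,amber,196
EB9,green,383
RT6,gray,295
RT6,violet,659
RT6,amber,421
RT6,green,55
KP1,gray,825
KP1,violet,175
KP1,amber,470
KP1,green,91

Each (product, column) pair becomes one row: 3 × 4 = 12 rows.
For example, (EB9, gray) → stock=794.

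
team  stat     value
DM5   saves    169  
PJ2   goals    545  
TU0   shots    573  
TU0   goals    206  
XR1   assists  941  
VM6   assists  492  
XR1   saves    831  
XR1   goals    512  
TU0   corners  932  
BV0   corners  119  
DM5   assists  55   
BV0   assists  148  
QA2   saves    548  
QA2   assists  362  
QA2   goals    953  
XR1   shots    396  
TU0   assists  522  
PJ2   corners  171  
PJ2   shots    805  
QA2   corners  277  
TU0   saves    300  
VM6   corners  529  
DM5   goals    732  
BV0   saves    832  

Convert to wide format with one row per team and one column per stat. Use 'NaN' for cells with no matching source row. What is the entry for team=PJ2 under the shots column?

The long row with team=PJ2, stat=shots has value=805.

805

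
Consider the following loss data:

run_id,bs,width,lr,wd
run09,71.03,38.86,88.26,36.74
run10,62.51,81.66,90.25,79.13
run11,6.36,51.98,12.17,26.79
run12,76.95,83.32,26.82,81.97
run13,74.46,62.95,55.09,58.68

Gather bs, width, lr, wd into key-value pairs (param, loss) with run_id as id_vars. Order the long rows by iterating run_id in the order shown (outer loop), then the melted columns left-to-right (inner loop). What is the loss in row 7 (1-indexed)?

90.25

20 rows total (5 × 4). Row 7: index ⌊(7-1)/4⌋ = 1 into run_id → run10; (7-1) mod 4 = 2 into the melted columns → lr.
So row 7 is (run10, lr, 90.25); loss = 90.25.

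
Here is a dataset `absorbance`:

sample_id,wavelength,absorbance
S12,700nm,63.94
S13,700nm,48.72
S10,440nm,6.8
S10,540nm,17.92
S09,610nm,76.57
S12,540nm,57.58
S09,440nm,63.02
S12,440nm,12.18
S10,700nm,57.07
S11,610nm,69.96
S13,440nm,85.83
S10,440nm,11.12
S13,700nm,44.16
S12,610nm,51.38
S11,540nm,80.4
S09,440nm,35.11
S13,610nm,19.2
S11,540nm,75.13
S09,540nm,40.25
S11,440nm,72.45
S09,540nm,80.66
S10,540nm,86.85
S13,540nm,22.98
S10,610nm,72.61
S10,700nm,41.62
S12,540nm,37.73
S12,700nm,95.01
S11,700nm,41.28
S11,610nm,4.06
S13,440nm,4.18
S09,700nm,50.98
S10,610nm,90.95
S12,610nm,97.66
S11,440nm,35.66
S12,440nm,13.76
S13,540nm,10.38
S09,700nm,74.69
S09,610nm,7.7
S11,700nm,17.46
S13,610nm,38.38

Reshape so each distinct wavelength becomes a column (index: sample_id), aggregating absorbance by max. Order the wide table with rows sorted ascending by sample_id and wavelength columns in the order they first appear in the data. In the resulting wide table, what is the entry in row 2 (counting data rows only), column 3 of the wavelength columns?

86.85

With rows sorted ascending by sample_id, row 2 is sample_id=S10. wavelength columns in first-appearance order: 700nm, 440nm, 540nm, 610nm; column 3 is 540nm.
Long rows with sample_id=S10, wavelength=540nm: max(17.92, 86.85) = 86.85.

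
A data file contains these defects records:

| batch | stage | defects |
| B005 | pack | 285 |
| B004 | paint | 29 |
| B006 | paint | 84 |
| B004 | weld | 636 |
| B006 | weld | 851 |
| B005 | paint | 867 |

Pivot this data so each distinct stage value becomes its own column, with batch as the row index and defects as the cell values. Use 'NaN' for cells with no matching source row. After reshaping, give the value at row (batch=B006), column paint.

84

The long row with batch=B006, stage=paint has defects=84.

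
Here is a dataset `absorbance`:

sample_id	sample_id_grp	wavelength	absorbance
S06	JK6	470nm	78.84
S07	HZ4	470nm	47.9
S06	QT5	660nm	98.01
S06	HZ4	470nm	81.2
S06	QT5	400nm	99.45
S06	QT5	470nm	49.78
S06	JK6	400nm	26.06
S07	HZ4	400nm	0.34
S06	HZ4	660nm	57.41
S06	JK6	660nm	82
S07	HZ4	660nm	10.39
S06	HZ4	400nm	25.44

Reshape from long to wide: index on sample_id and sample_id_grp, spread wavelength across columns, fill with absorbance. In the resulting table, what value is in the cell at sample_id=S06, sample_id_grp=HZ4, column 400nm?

25.44

Wide layout: rows indexed by sample_id and sample_id_grp, columns are the 3 distinct wavelength values (470nm, 660nm, 400nm).
Cell (sample_id=S06, sample_id_grp=HZ4, wavelength=400nm) draws from the long row where sample_id=S06, sample_id_grp=HZ4 and wavelength=400nm, which has absorbance=25.44.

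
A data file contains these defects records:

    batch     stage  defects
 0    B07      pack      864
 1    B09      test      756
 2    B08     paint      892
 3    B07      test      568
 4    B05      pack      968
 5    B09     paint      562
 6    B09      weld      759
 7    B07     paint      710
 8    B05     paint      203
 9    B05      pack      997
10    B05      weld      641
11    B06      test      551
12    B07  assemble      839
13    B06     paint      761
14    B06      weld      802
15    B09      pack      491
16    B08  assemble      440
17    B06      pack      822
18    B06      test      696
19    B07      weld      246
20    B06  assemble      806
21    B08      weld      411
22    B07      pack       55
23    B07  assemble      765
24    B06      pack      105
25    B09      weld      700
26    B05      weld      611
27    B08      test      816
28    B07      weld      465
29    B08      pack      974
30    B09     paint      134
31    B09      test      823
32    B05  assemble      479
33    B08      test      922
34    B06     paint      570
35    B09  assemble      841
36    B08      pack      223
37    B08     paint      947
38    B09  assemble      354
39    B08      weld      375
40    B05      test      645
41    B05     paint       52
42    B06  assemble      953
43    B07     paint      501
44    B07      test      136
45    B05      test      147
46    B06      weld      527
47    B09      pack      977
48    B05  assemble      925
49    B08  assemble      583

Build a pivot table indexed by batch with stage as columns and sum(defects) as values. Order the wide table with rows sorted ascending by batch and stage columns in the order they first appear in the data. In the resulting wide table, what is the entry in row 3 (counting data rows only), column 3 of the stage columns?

1211

With rows sorted ascending by batch, row 3 is batch=B07. stage columns in first-appearance order: pack, test, paint, weld, assemble; column 3 is paint.
Long rows with batch=B07, stage=paint: 710 + 501 = 1211.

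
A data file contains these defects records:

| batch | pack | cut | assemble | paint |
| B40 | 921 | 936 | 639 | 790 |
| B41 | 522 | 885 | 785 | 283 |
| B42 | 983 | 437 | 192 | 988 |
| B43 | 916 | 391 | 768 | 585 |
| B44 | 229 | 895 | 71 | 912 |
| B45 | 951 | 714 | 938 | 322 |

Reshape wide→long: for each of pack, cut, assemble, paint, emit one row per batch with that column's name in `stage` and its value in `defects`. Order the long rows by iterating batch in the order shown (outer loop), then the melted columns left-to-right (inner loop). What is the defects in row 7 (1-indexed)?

785

24 rows total (6 × 4). Row 7: index ⌊(7-1)/4⌋ = 1 into batch → B41; (7-1) mod 4 = 2 into the melted columns → assemble.
So row 7 is (B41, assemble, 785); defects = 785.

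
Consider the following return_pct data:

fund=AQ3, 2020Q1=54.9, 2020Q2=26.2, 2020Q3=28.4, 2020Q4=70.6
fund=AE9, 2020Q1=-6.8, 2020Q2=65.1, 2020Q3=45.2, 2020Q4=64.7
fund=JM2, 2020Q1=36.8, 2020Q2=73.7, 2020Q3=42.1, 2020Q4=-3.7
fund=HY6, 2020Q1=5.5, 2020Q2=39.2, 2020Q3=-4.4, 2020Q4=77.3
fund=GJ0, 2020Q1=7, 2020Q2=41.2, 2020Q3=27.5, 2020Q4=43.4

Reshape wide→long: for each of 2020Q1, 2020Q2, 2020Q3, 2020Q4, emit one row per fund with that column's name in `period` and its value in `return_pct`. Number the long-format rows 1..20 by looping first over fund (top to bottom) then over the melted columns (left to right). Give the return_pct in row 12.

20 rows total (5 × 4). Row 12: index ⌊(12-1)/4⌋ = 2 into fund → JM2; (12-1) mod 4 = 3 into the melted columns → 2020Q4.
So row 12 is (JM2, 2020Q4, -3.7); return_pct = -3.7.

-3.7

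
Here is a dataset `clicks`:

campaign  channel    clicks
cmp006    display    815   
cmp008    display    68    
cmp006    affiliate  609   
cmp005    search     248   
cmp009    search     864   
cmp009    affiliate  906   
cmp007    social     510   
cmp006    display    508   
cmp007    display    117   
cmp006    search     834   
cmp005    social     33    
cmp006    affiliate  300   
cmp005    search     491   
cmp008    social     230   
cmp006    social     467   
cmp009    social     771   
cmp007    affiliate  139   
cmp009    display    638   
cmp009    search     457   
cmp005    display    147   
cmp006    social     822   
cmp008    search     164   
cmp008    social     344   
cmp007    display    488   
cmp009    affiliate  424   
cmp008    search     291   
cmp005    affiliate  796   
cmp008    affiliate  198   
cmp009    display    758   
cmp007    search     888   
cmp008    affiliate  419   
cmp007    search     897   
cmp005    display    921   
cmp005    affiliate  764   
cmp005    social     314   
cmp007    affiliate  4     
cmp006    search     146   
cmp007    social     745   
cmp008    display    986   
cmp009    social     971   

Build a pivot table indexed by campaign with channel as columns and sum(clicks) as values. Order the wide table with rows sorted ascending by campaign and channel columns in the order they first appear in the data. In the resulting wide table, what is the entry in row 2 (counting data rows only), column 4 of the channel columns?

With rows sorted ascending by campaign, row 2 is campaign=cmp006. channel columns in first-appearance order: display, affiliate, search, social; column 4 is social.
Long rows with campaign=cmp006, channel=social: 467 + 822 = 1289.

1289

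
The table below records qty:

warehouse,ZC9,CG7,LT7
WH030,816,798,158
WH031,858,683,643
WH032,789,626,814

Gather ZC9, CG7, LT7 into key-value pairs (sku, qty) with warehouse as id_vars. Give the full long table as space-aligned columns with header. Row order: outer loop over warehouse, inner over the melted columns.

Each (warehouse, column) pair becomes one row: 3 × 3 = 9 rows.
For example, (WH030, ZC9) → qty=816.

warehouse  sku  qty
WH030      ZC9  816
WH030      CG7  798
WH030      LT7  158
WH031      ZC9  858
WH031      CG7  683
WH031      LT7  643
WH032      ZC9  789
WH032      CG7  626
WH032      LT7  814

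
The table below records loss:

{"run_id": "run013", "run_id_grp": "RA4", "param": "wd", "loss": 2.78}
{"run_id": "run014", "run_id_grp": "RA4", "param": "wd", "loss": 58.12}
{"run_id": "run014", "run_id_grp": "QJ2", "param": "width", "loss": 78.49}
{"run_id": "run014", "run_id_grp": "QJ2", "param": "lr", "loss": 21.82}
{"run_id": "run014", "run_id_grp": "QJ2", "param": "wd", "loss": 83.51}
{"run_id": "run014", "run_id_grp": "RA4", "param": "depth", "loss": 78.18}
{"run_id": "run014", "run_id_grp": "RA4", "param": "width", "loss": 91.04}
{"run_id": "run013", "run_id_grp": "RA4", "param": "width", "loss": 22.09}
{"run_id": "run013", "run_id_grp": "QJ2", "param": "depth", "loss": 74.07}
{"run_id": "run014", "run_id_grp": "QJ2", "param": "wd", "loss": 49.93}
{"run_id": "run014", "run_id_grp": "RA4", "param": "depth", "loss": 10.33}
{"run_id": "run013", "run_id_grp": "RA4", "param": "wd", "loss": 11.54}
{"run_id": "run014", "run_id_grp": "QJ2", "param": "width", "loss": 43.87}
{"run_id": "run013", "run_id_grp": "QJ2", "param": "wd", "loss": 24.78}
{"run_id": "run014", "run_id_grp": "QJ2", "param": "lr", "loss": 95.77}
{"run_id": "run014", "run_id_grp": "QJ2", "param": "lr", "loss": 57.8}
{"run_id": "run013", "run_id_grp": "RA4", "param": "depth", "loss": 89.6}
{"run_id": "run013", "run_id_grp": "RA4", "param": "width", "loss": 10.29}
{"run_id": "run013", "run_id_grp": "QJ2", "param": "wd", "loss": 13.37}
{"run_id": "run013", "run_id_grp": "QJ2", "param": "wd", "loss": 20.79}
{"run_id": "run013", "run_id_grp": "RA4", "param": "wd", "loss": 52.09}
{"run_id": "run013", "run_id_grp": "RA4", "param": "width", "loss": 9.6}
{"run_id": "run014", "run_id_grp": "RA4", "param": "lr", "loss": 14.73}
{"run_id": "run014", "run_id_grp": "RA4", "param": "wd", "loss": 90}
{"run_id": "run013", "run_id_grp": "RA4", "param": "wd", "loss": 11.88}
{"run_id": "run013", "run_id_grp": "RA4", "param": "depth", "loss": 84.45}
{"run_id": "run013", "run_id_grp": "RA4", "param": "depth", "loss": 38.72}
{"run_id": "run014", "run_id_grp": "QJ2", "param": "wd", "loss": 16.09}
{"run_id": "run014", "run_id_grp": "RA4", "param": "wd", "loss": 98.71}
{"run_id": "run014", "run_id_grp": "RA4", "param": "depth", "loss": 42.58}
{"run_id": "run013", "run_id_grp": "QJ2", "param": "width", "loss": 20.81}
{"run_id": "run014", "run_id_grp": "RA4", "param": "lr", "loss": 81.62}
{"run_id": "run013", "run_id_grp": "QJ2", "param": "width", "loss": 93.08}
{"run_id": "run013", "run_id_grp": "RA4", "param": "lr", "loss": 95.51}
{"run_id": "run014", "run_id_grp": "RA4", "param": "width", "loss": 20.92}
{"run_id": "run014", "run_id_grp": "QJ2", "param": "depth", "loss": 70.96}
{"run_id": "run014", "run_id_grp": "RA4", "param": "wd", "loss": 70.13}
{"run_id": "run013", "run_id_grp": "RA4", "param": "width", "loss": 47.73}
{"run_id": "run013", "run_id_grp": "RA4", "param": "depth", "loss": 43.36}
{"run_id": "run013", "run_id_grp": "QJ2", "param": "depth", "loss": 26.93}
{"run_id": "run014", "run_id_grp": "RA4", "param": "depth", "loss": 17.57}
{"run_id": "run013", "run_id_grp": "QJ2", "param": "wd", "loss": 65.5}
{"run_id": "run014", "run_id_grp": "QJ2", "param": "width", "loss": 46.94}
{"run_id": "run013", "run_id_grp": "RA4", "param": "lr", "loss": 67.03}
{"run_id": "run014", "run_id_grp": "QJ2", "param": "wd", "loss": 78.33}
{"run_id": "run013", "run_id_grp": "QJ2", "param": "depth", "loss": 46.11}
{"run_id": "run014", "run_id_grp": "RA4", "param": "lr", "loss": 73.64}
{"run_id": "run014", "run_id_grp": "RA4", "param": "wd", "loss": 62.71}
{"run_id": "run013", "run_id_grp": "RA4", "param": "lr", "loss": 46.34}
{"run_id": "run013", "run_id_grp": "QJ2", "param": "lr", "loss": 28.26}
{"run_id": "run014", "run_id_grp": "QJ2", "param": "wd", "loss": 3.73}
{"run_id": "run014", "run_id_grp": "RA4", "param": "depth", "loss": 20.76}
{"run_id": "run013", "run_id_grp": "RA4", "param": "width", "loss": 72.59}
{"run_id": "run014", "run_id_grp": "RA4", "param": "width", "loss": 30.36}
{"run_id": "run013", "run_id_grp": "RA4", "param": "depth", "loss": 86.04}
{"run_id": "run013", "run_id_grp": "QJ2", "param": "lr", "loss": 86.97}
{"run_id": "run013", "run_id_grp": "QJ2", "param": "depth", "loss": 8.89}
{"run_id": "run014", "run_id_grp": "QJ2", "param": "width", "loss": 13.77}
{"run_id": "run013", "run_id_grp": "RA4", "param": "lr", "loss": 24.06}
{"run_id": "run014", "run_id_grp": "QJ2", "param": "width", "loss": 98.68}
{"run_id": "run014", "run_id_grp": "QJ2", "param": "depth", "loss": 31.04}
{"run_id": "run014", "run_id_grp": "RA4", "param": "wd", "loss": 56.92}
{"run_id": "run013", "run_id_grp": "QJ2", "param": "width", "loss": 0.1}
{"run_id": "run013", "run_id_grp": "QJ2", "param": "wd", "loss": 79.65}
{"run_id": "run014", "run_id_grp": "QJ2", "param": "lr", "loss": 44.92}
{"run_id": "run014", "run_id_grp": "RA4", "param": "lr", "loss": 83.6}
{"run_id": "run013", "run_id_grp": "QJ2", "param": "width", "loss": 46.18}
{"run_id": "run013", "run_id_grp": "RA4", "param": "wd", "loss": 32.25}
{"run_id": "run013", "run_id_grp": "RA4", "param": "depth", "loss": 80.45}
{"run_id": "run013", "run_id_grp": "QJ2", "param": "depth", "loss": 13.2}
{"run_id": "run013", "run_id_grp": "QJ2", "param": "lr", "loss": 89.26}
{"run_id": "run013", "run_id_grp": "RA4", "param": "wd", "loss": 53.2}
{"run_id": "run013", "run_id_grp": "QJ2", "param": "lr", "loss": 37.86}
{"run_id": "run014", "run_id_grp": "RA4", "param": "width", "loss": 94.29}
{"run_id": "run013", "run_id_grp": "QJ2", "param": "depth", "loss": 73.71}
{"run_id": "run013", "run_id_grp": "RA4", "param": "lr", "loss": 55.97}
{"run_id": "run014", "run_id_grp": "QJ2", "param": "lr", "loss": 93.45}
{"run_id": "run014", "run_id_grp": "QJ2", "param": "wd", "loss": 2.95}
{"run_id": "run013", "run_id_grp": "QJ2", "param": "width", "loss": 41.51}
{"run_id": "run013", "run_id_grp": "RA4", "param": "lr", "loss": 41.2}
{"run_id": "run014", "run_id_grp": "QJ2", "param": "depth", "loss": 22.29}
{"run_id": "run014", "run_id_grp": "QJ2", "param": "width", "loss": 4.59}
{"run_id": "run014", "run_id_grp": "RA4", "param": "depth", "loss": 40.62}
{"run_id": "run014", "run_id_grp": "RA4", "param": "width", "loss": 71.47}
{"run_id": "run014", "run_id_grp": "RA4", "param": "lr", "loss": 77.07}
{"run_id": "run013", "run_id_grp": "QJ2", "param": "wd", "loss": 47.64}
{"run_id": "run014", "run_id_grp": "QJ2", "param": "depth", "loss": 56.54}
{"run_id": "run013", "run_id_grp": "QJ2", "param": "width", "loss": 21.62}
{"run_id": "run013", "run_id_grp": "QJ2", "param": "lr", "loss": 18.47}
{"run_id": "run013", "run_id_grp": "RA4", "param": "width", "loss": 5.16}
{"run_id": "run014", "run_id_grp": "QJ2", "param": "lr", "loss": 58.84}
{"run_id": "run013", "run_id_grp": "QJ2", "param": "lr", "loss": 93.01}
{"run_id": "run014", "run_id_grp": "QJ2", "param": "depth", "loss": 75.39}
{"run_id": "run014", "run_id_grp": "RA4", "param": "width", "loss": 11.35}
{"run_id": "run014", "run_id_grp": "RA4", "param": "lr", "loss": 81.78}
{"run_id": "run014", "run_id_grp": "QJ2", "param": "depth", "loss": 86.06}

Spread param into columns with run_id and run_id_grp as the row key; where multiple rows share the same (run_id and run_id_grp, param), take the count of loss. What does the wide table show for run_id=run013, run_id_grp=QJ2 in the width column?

Rows with run_id=run013, run_id_grp=QJ2 and param=width: loss values are 20.81, 93.08, 0.1, 46.18, 41.51, 21.62.
6 rows match — count = 6.

6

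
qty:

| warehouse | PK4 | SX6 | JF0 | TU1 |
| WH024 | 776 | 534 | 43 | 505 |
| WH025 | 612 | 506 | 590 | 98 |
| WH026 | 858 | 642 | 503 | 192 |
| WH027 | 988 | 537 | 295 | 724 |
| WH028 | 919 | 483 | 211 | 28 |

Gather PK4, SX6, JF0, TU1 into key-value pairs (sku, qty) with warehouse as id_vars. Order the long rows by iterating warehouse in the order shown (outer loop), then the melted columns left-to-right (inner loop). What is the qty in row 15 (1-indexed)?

295

20 rows total (5 × 4). Row 15: index ⌊(15-1)/4⌋ = 3 into warehouse → WH027; (15-1) mod 4 = 2 into the melted columns → JF0.
So row 15 is (WH027, JF0, 295); qty = 295.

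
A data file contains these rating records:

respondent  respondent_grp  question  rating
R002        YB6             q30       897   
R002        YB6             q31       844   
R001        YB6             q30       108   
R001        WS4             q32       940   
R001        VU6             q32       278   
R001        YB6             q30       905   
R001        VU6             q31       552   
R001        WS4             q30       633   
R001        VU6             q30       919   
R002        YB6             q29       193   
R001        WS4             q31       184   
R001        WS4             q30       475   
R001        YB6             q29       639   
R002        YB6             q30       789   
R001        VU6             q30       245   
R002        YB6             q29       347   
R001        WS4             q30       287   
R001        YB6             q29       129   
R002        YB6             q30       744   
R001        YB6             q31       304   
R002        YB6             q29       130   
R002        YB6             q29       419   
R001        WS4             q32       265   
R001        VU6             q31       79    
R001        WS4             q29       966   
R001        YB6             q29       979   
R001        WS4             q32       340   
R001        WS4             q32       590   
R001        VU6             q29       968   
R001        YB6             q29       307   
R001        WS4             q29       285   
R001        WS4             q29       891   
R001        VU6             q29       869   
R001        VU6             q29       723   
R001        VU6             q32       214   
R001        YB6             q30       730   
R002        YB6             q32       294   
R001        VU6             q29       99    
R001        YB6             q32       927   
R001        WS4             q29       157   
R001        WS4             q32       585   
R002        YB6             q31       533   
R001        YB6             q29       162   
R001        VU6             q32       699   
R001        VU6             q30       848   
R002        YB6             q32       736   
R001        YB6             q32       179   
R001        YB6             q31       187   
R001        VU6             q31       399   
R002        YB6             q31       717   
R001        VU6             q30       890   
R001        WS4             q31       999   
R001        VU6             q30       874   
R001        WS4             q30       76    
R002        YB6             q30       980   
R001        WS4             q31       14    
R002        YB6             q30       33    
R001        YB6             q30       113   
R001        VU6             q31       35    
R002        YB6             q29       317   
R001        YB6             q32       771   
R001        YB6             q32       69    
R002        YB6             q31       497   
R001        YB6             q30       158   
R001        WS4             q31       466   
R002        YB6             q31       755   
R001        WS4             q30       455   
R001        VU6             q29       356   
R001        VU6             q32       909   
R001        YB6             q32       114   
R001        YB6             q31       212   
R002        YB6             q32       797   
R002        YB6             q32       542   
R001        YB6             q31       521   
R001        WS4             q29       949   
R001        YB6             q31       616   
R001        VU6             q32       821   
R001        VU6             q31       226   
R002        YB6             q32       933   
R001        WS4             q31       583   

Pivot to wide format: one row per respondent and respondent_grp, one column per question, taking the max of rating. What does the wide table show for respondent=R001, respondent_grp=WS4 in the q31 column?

Rows with respondent=R001, respondent_grp=WS4 and question=q31: rating values are 184, 999, 14, 466, 583.
max(184, 999, 14, 466, 583) = 999.

999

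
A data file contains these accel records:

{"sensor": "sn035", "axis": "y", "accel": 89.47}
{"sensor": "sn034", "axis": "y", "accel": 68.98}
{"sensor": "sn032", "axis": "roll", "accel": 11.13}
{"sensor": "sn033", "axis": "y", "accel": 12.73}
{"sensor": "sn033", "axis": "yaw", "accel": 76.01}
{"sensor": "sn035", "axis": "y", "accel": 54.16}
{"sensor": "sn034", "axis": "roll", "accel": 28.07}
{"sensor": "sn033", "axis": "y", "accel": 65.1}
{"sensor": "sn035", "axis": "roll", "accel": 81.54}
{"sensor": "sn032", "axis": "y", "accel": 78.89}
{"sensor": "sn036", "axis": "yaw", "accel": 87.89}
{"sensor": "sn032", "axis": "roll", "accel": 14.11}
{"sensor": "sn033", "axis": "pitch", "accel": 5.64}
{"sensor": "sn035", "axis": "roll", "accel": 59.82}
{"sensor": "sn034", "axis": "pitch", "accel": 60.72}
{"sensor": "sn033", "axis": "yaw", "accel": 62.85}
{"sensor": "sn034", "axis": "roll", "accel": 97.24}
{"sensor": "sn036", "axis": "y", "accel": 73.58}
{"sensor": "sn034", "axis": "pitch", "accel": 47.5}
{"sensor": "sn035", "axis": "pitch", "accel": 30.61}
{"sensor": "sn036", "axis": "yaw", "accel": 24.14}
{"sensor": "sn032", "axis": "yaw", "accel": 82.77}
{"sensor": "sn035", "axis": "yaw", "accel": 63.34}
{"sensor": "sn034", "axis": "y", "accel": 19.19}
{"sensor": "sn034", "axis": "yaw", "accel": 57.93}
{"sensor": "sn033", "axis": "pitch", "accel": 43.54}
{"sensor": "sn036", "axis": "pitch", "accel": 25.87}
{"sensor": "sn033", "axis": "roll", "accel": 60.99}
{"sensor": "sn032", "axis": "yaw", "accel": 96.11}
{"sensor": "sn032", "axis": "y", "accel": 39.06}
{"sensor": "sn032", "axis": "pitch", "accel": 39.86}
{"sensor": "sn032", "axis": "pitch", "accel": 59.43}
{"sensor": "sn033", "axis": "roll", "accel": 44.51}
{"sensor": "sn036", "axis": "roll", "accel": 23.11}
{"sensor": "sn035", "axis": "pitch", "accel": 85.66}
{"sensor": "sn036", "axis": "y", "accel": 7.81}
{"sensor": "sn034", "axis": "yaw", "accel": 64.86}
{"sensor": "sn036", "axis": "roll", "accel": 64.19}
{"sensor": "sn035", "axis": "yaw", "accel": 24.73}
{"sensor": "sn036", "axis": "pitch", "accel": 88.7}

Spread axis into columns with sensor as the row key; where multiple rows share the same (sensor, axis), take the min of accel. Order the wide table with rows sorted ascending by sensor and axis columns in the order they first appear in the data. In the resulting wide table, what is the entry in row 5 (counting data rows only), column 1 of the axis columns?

7.81

With rows sorted ascending by sensor, row 5 is sensor=sn036. axis columns in first-appearance order: y, roll, yaw, pitch; column 1 is y.
Long rows with sensor=sn036, axis=y: min(73.58, 7.81) = 7.81.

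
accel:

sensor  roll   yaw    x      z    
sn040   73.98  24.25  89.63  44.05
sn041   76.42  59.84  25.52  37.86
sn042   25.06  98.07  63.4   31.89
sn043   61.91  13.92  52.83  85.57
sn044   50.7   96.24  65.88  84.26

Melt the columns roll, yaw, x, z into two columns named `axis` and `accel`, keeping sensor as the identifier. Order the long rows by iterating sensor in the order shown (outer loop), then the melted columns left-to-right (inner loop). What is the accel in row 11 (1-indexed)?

20 rows total (5 × 4). Row 11: index ⌊(11-1)/4⌋ = 2 into sensor → sn042; (11-1) mod 4 = 2 into the melted columns → x.
So row 11 is (sn042, x, 63.4); accel = 63.4.

63.4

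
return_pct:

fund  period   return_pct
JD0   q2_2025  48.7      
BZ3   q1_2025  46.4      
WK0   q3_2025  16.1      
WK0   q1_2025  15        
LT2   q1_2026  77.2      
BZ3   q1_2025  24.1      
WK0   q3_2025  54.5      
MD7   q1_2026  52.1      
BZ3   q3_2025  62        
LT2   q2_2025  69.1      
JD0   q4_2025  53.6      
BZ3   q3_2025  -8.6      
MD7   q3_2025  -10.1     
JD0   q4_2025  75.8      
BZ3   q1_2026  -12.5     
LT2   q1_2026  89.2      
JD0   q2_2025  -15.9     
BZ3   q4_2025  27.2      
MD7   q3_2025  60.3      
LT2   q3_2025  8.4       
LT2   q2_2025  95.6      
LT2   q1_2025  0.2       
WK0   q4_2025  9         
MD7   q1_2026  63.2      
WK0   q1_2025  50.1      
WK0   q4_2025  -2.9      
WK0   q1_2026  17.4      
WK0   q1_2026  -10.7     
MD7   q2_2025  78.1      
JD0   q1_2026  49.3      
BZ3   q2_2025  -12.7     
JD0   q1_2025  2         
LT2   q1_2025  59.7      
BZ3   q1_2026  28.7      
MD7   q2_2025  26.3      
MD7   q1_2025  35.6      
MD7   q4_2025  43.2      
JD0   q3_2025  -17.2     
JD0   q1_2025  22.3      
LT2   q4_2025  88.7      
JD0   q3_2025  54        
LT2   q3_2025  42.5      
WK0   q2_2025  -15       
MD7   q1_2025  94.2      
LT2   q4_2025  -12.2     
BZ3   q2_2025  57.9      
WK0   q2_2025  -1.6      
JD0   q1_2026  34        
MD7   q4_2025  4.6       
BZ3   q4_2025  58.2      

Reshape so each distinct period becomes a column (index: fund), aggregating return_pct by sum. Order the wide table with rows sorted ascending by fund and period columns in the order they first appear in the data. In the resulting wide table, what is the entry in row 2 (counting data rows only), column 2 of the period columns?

With rows sorted ascending by fund, row 2 is fund=JD0. period columns in first-appearance order: q2_2025, q1_2025, q3_2025, q1_2026, q4_2025; column 2 is q1_2025.
Long rows with fund=JD0, period=q1_2025: 2 + 22.3 = 24.3.

24.3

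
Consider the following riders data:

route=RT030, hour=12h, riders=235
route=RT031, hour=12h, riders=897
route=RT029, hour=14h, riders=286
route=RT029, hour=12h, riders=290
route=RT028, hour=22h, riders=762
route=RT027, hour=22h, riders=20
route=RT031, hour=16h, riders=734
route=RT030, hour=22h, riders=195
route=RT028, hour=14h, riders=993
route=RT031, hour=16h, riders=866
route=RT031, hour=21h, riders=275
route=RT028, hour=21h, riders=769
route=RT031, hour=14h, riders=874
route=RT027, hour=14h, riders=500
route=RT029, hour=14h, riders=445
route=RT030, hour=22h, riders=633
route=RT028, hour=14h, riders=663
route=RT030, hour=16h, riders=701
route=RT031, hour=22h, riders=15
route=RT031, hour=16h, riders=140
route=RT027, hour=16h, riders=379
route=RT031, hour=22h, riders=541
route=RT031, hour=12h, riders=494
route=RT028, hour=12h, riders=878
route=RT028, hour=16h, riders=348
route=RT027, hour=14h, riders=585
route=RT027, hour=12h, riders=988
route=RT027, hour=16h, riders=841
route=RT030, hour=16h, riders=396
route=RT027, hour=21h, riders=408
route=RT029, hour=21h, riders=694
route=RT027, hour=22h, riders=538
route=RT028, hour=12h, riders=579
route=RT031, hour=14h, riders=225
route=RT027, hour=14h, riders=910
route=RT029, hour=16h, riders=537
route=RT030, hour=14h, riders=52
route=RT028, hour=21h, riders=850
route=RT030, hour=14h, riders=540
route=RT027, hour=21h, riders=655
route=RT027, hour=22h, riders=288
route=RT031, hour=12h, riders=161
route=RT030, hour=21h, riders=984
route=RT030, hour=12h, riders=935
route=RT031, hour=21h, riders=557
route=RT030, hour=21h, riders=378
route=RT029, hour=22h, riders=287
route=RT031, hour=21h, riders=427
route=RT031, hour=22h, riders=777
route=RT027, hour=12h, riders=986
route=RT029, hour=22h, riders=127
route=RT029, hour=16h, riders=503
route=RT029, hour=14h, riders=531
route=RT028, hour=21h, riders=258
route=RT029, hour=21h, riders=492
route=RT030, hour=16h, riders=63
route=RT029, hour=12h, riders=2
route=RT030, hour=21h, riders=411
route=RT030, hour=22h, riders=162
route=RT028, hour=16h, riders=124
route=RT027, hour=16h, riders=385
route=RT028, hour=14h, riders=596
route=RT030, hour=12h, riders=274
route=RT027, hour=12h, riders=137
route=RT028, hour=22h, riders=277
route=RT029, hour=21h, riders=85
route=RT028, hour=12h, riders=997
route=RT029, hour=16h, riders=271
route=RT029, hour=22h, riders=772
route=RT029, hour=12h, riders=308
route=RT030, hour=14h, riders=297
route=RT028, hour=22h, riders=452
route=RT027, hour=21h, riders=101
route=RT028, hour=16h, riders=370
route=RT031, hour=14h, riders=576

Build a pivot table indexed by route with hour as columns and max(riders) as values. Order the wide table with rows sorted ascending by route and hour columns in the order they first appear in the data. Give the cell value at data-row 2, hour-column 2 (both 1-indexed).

With rows sorted ascending by route, row 2 is route=RT028. hour columns in first-appearance order: 12h, 14h, 22h, 16h, 21h; column 2 is 14h.
Long rows with route=RT028, hour=14h: max(993, 663, 596) = 993.

993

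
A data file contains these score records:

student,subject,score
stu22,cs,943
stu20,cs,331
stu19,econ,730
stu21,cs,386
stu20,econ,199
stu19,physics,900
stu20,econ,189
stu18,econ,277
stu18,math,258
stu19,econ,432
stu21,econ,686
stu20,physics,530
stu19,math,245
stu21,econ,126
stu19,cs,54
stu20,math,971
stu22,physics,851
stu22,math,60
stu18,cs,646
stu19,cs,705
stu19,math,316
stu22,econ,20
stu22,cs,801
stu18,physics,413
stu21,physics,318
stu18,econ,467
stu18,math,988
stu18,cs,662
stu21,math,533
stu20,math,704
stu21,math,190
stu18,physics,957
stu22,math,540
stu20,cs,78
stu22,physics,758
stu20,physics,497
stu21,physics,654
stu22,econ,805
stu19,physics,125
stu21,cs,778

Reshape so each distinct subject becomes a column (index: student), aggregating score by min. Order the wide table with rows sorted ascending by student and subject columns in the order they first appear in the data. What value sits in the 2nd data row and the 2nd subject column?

With rows sorted ascending by student, row 2 is student=stu19. subject columns in first-appearance order: cs, econ, physics, math; column 2 is econ.
Long rows with student=stu19, subject=econ: min(730, 432) = 432.

432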